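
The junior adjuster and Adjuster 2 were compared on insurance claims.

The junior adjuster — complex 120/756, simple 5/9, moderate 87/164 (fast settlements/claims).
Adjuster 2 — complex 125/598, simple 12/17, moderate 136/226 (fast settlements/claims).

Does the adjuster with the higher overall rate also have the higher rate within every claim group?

Yes

Complex: the junior adjuster 120/756 = 15.9%, Adjuster 2 125/598 = 20.9% → Adjuster 2
Simple: the junior adjuster 5/9 = 55.6%, Adjuster 2 12/17 = 70.6% → Adjuster 2
Moderate: the junior adjuster 87/164 = 53.0%, Adjuster 2 136/226 = 60.2% → Adjuster 2
Overall: the junior adjuster 212/929 = 22.8%, Adjuster 2 273/841 = 32.5% → Adjuster 2
Adjuster 2 wins overall and in every claim group — no reversal.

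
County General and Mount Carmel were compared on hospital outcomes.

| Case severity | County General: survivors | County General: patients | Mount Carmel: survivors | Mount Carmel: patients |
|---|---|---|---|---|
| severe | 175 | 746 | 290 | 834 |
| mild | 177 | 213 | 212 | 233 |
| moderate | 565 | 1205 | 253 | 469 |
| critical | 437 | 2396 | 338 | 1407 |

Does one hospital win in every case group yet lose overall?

No

Severe: County General 175/746 = 23.5%, Mount Carmel 290/834 = 34.8% → Mount Carmel
Mild: County General 177/213 = 83.1%, Mount Carmel 212/233 = 91.0% → Mount Carmel
Moderate: County General 565/1205 = 46.9%, Mount Carmel 253/469 = 53.9% → Mount Carmel
Critical: County General 437/2396 = 18.2%, Mount Carmel 338/1407 = 24.0% → Mount Carmel
Overall: County General 1354/4560 = 29.7%, Mount Carmel 1093/2943 = 37.1% → Mount Carmel
Mount Carmel wins overall and in every case group — no reversal.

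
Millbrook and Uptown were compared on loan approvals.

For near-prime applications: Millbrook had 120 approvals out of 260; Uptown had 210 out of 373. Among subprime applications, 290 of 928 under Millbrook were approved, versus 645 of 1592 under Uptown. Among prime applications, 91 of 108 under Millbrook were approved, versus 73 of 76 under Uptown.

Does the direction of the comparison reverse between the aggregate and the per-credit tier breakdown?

Near-prime: Millbrook 120/260 = 46.2%, Uptown 210/373 = 56.3% → Uptown
Subprime: Millbrook 290/928 = 31.2%, Uptown 645/1592 = 40.5% → Uptown
Prime: Millbrook 91/108 = 84.3%, Uptown 73/76 = 96.1% → Uptown
Overall: Millbrook 501/1296 = 38.7%, Uptown 928/2041 = 45.5% → Uptown
Uptown wins overall and in every credit group — no reversal.

No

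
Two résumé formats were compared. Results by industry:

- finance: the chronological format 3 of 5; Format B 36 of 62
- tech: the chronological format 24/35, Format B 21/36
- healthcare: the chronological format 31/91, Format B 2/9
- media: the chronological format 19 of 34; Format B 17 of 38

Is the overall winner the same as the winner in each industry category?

No

Finance: the chronological format 3/5 = 60.0%, Format B 36/62 = 58.1% → the chronological format
Tech: the chronological format 24/35 = 68.6%, Format B 21/36 = 58.3% → the chronological format
Healthcare: the chronological format 31/91 = 34.1%, Format B 2/9 = 22.2% → the chronological format
Media: the chronological format 19/34 = 55.9%, Format B 17/38 = 44.7% → the chronological format
Overall: the chronological format 77/165 = 46.7%, Format B 76/145 = 52.4% → Format B
The chronological format wins each industry group but Format B wins overall — the comparison reverses. The chronological format's applications skew toward healthcare, which has a lower base rate.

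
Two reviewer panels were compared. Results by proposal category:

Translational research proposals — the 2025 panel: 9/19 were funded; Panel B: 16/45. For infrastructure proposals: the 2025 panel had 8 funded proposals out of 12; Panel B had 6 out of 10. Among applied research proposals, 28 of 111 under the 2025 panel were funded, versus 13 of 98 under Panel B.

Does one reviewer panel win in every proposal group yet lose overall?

No

Translational research: the 2025 panel 9/19 = 47.4%, Panel B 16/45 = 35.6% → the 2025 panel
Infrastructure: the 2025 panel 8/12 = 66.7%, Panel B 6/10 = 60.0% → the 2025 panel
Applied research: the 2025 panel 28/111 = 25.2%, Panel B 13/98 = 13.3% → the 2025 panel
Overall: the 2025 panel 45/142 = 31.7%, Panel B 35/153 = 22.9% → the 2025 panel
The 2025 panel wins overall and in every proposal group — no reversal.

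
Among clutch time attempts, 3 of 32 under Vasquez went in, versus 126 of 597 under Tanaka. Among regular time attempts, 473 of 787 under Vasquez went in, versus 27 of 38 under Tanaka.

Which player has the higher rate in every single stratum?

Tanaka

Clutch time: Vasquez 3/32 = 9.4%, Tanaka 126/597 = 21.1% → Tanaka
Regular time: Vasquez 473/787 = 60.1%, Tanaka 27/38 = 71.1% → Tanaka
Tanaka has the higher rate in both groups.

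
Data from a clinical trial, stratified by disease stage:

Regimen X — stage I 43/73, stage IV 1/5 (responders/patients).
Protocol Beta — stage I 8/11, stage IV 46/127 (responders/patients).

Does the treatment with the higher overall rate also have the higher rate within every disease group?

No

Stage I: Regimen X 43/73 = 58.9%, Protocol Beta 8/11 = 72.7% → Protocol Beta
Stage IV: Regimen X 1/5 = 20.0%, Protocol Beta 46/127 = 36.2% → Protocol Beta
Overall: Regimen X 44/78 = 56.4%, Protocol Beta 54/138 = 39.1% → Regimen X
Protocol Beta wins each disease group but Regimen X wins overall — the comparison reverses. Protocol Beta's patients skew toward stage IV, which has a lower base rate.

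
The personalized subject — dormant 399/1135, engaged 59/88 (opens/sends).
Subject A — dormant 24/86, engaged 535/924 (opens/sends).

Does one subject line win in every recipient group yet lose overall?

Dormant: the personalized subject 399/1135 = 35.2%, Subject A 24/86 = 27.9% → the personalized subject
Engaged: the personalized subject 59/88 = 67.0%, Subject A 535/924 = 57.9% → the personalized subject
Overall: the personalized subject 458/1223 = 37.4%, Subject A 559/1010 = 55.3% → Subject A
The personalized subject wins each recipient group but Subject A wins overall — the comparison reverses. The personalized subject's sends skew toward dormant, which has a lower base rate.

Yes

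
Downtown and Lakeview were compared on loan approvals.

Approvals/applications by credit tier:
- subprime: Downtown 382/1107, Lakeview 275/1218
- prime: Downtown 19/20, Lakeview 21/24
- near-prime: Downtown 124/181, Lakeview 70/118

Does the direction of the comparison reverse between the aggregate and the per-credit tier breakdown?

Subprime: Downtown 382/1107 = 34.5%, Lakeview 275/1218 = 22.6% → Downtown
Prime: Downtown 19/20 = 95.0%, Lakeview 21/24 = 87.5% → Downtown
Near-prime: Downtown 124/181 = 68.5%, Lakeview 70/118 = 59.3% → Downtown
Overall: Downtown 525/1308 = 40.1%, Lakeview 366/1360 = 26.9% → Downtown
Downtown wins overall and in every credit group — no reversal.

No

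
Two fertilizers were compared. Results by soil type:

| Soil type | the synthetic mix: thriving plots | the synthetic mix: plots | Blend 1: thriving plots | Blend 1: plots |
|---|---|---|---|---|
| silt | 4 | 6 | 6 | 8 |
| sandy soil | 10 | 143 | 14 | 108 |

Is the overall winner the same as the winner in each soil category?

Silt: the synthetic mix 4/6 = 66.7%, Blend 1 6/8 = 75.0% → Blend 1
Sandy soil: the synthetic mix 10/143 = 7.0%, Blend 1 14/108 = 13.0% → Blend 1
Overall: the synthetic mix 14/149 = 9.4%, Blend 1 20/116 = 17.2% → Blend 1
Blend 1 wins overall and in every soil group — no reversal.

Yes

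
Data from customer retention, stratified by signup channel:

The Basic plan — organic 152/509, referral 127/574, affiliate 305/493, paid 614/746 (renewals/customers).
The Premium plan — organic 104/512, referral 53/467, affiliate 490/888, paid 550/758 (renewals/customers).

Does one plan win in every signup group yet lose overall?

Organic: the Basic plan 152/509 = 29.9%, the Premium plan 104/512 = 20.3% → the Basic plan
Referral: the Basic plan 127/574 = 22.1%, the Premium plan 53/467 = 11.3% → the Basic plan
Affiliate: the Basic plan 305/493 = 61.9%, the Premium plan 490/888 = 55.2% → the Basic plan
Paid: the Basic plan 614/746 = 82.3%, the Premium plan 550/758 = 72.6% → the Basic plan
Overall: the Basic plan 1198/2322 = 51.6%, the Premium plan 1197/2625 = 45.6% → the Basic plan
The Basic plan wins overall and in every signup group — no reversal.

No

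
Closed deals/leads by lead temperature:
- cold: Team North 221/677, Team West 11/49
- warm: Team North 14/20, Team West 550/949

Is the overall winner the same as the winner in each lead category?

No

Cold: Team North 221/677 = 32.6%, Team West 11/49 = 22.4% → Team North
Warm: Team North 14/20 = 70.0%, Team West 550/949 = 58.0% → Team North
Overall: Team North 235/697 = 33.7%, Team West 561/998 = 56.2% → Team West
Team North wins each lead group but Team West wins overall — the comparison reverses. Team North's leads skew toward cold, which has a lower base rate.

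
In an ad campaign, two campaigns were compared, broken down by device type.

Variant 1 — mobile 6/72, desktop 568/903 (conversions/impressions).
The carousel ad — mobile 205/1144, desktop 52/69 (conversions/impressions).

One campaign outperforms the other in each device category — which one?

the carousel ad

Mobile: Variant 1 6/72 = 8.3%, the carousel ad 205/1144 = 17.9% → the carousel ad
Desktop: Variant 1 568/903 = 62.9%, the carousel ad 52/69 = 75.4% → the carousel ad
The carousel ad has the higher rate in both groups.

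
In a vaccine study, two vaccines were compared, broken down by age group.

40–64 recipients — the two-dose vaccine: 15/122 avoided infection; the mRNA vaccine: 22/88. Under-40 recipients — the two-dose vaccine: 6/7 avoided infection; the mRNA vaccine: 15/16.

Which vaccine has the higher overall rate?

the mRNA vaccine

40–64: the two-dose vaccine 15/122 = 12.3%, the mRNA vaccine 22/88 = 25.0% → the mRNA vaccine
Under-40: the two-dose vaccine 6/7 = 85.7%, the mRNA vaccine 15/16 = 93.8% → the mRNA vaccine
Overall: the two-dose vaccine 21/129 = 16.3%, the mRNA vaccine 37/104 = 35.6% → the mRNA vaccine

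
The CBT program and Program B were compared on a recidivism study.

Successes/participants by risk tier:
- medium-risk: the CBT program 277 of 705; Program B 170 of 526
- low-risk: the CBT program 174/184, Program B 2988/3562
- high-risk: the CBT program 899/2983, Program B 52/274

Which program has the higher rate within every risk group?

Medium-risk: the CBT program 277/705 = 39.3%, Program B 170/526 = 32.3% → the CBT program
Low-risk: the CBT program 174/184 = 94.6%, Program B 2988/3562 = 83.9% → the CBT program
High-risk: the CBT program 899/2983 = 30.1%, Program B 52/274 = 19.0% → the CBT program
The CBT program has the higher rate in all 3 groups.

the CBT program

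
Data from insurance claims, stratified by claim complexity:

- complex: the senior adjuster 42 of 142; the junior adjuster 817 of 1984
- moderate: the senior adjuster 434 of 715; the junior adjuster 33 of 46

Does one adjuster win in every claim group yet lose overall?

Complex: the senior adjuster 42/142 = 29.6%, the junior adjuster 817/1984 = 41.2% → the junior adjuster
Moderate: the senior adjuster 434/715 = 60.7%, the junior adjuster 33/46 = 71.7% → the junior adjuster
Overall: the senior adjuster 476/857 = 55.5%, the junior adjuster 850/2030 = 41.9% → the senior adjuster
The junior adjuster wins each claim group but the senior adjuster wins overall — the comparison reverses. The junior adjuster's claims skew toward complex, which has a lower base rate.

Yes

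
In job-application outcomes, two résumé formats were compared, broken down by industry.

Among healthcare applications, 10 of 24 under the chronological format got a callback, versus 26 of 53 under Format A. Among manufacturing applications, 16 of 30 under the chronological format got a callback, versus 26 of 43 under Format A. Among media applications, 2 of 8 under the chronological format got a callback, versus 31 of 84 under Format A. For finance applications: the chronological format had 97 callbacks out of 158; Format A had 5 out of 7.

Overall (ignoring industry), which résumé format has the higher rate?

Healthcare: the chronological format 10/24 = 41.7%, Format A 26/53 = 49.1% → Format A
Manufacturing: the chronological format 16/30 = 53.3%, Format A 26/43 = 60.5% → Format A
Media: the chronological format 2/8 = 25.0%, Format A 31/84 = 36.9% → Format A
Finance: the chronological format 97/158 = 61.4%, Format A 5/7 = 71.4% → Format A
Overall: the chronological format 125/220 = 56.8%, Format A 88/187 = 47.1% → the chronological format
(Format A wins every industry group but the chronological format wins overall — Format A's applications skew toward the low-rate media group.)

the chronological format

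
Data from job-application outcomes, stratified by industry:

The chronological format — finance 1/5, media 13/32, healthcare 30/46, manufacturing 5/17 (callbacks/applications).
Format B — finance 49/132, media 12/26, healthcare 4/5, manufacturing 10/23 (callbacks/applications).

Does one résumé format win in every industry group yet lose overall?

Finance: the chronological format 1/5 = 20.0%, Format B 49/132 = 37.1% → Format B
Media: the chronological format 13/32 = 40.6%, Format B 12/26 = 46.2% → Format B
Healthcare: the chronological format 30/46 = 65.2%, Format B 4/5 = 80.0% → Format B
Manufacturing: the chronological format 5/17 = 29.4%, Format B 10/23 = 43.5% → Format B
Overall: the chronological format 49/100 = 49.0%, Format B 75/186 = 40.3% → the chronological format
Format B wins each industry group but the chronological format wins overall — the comparison reverses. Format B's applications skew toward finance, which has a lower base rate.

Yes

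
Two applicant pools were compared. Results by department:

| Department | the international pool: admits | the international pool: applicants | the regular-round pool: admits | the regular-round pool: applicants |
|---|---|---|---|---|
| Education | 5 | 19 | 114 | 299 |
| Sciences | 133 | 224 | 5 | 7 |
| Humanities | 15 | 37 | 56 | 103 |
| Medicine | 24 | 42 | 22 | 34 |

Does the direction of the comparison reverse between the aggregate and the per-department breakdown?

Education: the international pool 5/19 = 26.3%, the regular-round pool 114/299 = 38.1% → the regular-round pool
Sciences: the international pool 133/224 = 59.4%, the regular-round pool 5/7 = 71.4% → the regular-round pool
Humanities: the international pool 15/37 = 40.5%, the regular-round pool 56/103 = 54.4% → the regular-round pool
Medicine: the international pool 24/42 = 57.1%, the regular-round pool 22/34 = 64.7% → the regular-round pool
Overall: the international pool 177/322 = 55.0%, the regular-round pool 197/443 = 44.5% → the international pool
The regular-round pool wins each department group but the international pool wins overall — the comparison reverses. The regular-round pool's applicants skew toward Education, which has a lower base rate.

Yes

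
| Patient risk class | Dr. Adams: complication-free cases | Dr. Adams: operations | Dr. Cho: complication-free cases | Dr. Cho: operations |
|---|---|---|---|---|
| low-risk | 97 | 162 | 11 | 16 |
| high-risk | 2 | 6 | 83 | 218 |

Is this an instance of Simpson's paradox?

Yes

Low-risk: Dr. Adams 97/162 = 59.9%, Dr. Cho 11/16 = 68.8% → Dr. Cho
High-risk: Dr. Adams 2/6 = 33.3%, Dr. Cho 83/218 = 38.1% → Dr. Cho
Overall: Dr. Adams 99/168 = 58.9%, Dr. Cho 94/234 = 40.2% → Dr. Adams
Dr. Cho wins each patient risk group but Dr. Adams wins overall — the comparison reverses. Dr. Cho's operations skew toward high-risk, which has a lower base rate.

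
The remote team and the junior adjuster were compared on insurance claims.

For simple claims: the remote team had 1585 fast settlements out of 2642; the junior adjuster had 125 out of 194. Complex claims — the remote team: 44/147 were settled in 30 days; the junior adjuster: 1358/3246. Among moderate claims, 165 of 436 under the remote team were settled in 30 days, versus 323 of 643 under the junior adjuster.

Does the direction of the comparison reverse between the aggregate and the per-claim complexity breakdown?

Simple: the remote team 1585/2642 = 60.0%, the junior adjuster 125/194 = 64.4% → the junior adjuster
Complex: the remote team 44/147 = 29.9%, the junior adjuster 1358/3246 = 41.8% → the junior adjuster
Moderate: the remote team 165/436 = 37.8%, the junior adjuster 323/643 = 50.2% → the junior adjuster
Overall: the remote team 1794/3225 = 55.6%, the junior adjuster 1806/4083 = 44.2% → the remote team
The junior adjuster wins each claim group but the remote team wins overall — the comparison reverses. The junior adjuster's claims skew toward complex, which has a lower base rate.

Yes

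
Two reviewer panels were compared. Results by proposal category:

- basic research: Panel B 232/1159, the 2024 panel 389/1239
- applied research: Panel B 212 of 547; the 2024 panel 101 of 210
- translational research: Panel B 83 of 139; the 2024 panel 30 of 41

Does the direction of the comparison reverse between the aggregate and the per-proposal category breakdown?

Basic research: Panel B 232/1159 = 20.0%, the 2024 panel 389/1239 = 31.4% → the 2024 panel
Applied research: Panel B 212/547 = 38.8%, the 2024 panel 101/210 = 48.1% → the 2024 panel
Translational research: Panel B 83/139 = 59.7%, the 2024 panel 30/41 = 73.2% → the 2024 panel
Overall: Panel B 527/1845 = 28.6%, the 2024 panel 520/1490 = 34.9% → the 2024 panel
The 2024 panel wins overall and in every proposal group — no reversal.

No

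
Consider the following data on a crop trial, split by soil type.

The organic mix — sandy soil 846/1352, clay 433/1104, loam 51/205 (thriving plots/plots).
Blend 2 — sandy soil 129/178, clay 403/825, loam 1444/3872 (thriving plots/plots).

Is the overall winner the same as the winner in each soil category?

Sandy soil: the organic mix 846/1352 = 62.6%, Blend 2 129/178 = 72.5% → Blend 2
Clay: the organic mix 433/1104 = 39.2%, Blend 2 403/825 = 48.8% → Blend 2
Loam: the organic mix 51/205 = 24.9%, Blend 2 1444/3872 = 37.3% → Blend 2
Overall: the organic mix 1330/2661 = 50.0%, Blend 2 1976/4875 = 40.5% → the organic mix
Blend 2 wins each soil group but the organic mix wins overall — the comparison reverses. Blend 2's plots skew toward loam, which has a lower base rate.

No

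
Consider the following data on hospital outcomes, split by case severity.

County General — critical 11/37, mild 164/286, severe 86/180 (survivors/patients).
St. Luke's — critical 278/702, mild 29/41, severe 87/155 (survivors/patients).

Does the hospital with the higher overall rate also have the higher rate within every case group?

Critical: County General 11/37 = 29.7%, St. Luke's 278/702 = 39.6% → St. Luke's
Mild: County General 164/286 = 57.3%, St. Luke's 29/41 = 70.7% → St. Luke's
Severe: County General 86/180 = 47.8%, St. Luke's 87/155 = 56.1% → St. Luke's
Overall: County General 261/503 = 51.9%, St. Luke's 394/898 = 43.9% → County General
St. Luke's wins each case group but County General wins overall — the comparison reverses. St. Luke's's patients skew toward critical, which has a lower base rate.

No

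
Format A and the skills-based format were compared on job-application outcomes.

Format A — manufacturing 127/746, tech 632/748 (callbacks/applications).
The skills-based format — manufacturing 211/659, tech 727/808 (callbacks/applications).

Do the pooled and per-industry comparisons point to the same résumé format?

Manufacturing: Format A 127/746 = 17.0%, the skills-based format 211/659 = 32.0% → the skills-based format
Tech: Format A 632/748 = 84.5%, the skills-based format 727/808 = 90.0% → the skills-based format
Overall: Format A 759/1494 = 50.8%, the skills-based format 938/1467 = 63.9% → the skills-based format
The skills-based format wins overall and in every industry group — no reversal.

Yes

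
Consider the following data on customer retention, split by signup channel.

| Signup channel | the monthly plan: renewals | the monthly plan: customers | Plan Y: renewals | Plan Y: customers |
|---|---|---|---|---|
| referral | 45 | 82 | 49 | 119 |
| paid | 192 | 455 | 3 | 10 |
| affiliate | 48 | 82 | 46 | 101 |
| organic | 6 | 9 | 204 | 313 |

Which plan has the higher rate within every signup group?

Referral: the monthly plan 45/82 = 54.9%, Plan Y 49/119 = 41.2% → the monthly plan
Paid: the monthly plan 192/455 = 42.2%, Plan Y 3/10 = 30.0% → the monthly plan
Affiliate: the monthly plan 48/82 = 58.5%, Plan Y 46/101 = 45.5% → the monthly plan
Organic: the monthly plan 6/9 = 66.7%, Plan Y 204/313 = 65.2% → the monthly plan
The monthly plan has the higher rate in all 4 groups.

the monthly plan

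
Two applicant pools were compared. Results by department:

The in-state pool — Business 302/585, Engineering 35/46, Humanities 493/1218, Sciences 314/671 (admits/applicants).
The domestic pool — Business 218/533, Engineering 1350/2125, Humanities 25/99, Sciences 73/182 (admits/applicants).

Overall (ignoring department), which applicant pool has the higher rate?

the domestic pool

Business: the in-state pool 302/585 = 51.6%, the domestic pool 218/533 = 40.9% → the in-state pool
Engineering: the in-state pool 35/46 = 76.1%, the domestic pool 1350/2125 = 63.5% → the in-state pool
Humanities: the in-state pool 493/1218 = 40.5%, the domestic pool 25/99 = 25.3% → the in-state pool
Sciences: the in-state pool 314/671 = 46.8%, the domestic pool 73/182 = 40.1% → the in-state pool
Overall: the in-state pool 1144/2520 = 45.4%, the domestic pool 1666/2939 = 56.7% → the domestic pool
(The in-state pool wins every department group but the domestic pool wins overall — the in-state pool's applicants skew toward the low-rate Humanities group.)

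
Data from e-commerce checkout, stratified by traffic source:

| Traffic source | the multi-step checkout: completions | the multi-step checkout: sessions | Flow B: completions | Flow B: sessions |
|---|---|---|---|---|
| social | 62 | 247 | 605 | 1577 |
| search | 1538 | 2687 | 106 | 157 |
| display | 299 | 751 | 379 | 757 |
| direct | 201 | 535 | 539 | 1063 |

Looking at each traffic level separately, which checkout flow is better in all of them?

Flow B

Social: the multi-step checkout 62/247 = 25.1%, Flow B 605/1577 = 38.4% → Flow B
Search: the multi-step checkout 1538/2687 = 57.2%, Flow B 106/157 = 67.5% → Flow B
Display: the multi-step checkout 299/751 = 39.8%, Flow B 379/757 = 50.1% → Flow B
Direct: the multi-step checkout 201/535 = 37.6%, Flow B 539/1063 = 50.7% → Flow B
Flow B has the higher rate in all 4 groups.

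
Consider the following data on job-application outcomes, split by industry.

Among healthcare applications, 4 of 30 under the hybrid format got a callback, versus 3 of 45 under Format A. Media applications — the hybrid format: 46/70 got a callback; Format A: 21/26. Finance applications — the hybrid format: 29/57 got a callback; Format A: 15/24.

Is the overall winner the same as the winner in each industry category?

No

Healthcare: the hybrid format 4/30 = 13.3%, Format A 3/45 = 6.7% → the hybrid format
Media: the hybrid format 46/70 = 65.7%, Format A 21/26 = 80.8% → Format A
Finance: the hybrid format 29/57 = 50.9%, Format A 15/24 = 62.5% → Format A
Overall: the hybrid format 79/157 = 50.3%, Format A 39/95 = 41.1% → the hybrid format
Neither sweeps: the hybrid format wins 1 of 3 groups, Format A wins 2. The hybrid format wins overall but not every group — no Simpson reversal.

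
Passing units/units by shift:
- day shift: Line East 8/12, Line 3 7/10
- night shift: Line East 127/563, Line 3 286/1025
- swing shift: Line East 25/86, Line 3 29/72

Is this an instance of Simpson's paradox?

Day shift: Line East 8/12 = 66.7%, Line 3 7/10 = 70.0% → Line 3
Night shift: Line East 127/563 = 22.6%, Line 3 286/1025 = 27.9% → Line 3
Swing shift: Line East 25/86 = 29.1%, Line 3 29/72 = 40.3% → Line 3
Overall: Line East 160/661 = 24.2%, Line 3 322/1107 = 29.1% → Line 3
Line 3 wins overall and in every shift group — no reversal.

No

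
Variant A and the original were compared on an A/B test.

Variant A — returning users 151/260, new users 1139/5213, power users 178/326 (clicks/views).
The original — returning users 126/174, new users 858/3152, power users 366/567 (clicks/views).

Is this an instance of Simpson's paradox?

Returning users: Variant A 151/260 = 58.1%, the original 126/174 = 72.4% → the original
New users: Variant A 1139/5213 = 21.8%, the original 858/3152 = 27.2% → the original
Power users: Variant A 178/326 = 54.6%, the original 366/567 = 64.6% → the original
Overall: Variant A 1468/5799 = 25.3%, the original 1350/3893 = 34.7% → the original
The original wins overall and in every user group — no reversal.

No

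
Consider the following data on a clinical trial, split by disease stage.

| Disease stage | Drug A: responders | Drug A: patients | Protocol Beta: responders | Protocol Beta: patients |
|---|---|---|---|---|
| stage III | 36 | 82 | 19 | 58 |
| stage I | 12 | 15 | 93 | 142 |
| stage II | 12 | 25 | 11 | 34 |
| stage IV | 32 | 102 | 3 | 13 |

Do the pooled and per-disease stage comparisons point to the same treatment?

No

Stage III: Drug A 36/82 = 43.9%, Protocol Beta 19/58 = 32.8% → Drug A
Stage I: Drug A 12/15 = 80.0%, Protocol Beta 93/142 = 65.5% → Drug A
Stage II: Drug A 12/25 = 48.0%, Protocol Beta 11/34 = 32.4% → Drug A
Stage IV: Drug A 32/102 = 31.4%, Protocol Beta 3/13 = 23.1% → Drug A
Overall: Drug A 92/224 = 41.1%, Protocol Beta 126/247 = 51.0% → Protocol Beta
Drug A wins each disease group but Protocol Beta wins overall — the comparison reverses. Drug A's patients skew toward stage IV, which has a lower base rate.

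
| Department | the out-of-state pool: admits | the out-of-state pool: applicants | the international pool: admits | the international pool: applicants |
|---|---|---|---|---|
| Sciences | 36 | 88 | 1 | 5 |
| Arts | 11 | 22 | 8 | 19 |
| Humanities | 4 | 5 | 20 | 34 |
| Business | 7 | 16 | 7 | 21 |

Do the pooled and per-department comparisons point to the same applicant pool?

Sciences: the out-of-state pool 36/88 = 40.9%, the international pool 1/5 = 20.0% → the out-of-state pool
Arts: the out-of-state pool 11/22 = 50.0%, the international pool 8/19 = 42.1% → the out-of-state pool
Humanities: the out-of-state pool 4/5 = 80.0%, the international pool 20/34 = 58.8% → the out-of-state pool
Business: the out-of-state pool 7/16 = 43.8%, the international pool 7/21 = 33.3% → the out-of-state pool
Overall: the out-of-state pool 58/131 = 44.3%, the international pool 36/79 = 45.6% → the international pool
The out-of-state pool wins each department group but the international pool wins overall — the comparison reverses. The out-of-state pool's applicants skew toward Sciences, which has a lower base rate.

No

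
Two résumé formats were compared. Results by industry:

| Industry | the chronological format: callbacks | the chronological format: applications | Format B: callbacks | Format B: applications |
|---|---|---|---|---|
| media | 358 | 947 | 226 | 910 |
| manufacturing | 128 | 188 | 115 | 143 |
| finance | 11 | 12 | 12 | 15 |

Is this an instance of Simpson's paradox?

No

Media: the chronological format 358/947 = 37.8%, Format B 226/910 = 24.8% → the chronological format
Manufacturing: the chronological format 128/188 = 68.1%, Format B 115/143 = 80.4% → Format B
Finance: the chronological format 11/12 = 91.7%, Format B 12/15 = 80.0% → the chronological format
Overall: the chronological format 497/1147 = 43.3%, Format B 353/1068 = 33.1% → the chronological format
Neither sweeps: the chronological format wins 2 of 3 groups, Format B wins 1. The chronological format wins overall but not every group — no Simpson reversal.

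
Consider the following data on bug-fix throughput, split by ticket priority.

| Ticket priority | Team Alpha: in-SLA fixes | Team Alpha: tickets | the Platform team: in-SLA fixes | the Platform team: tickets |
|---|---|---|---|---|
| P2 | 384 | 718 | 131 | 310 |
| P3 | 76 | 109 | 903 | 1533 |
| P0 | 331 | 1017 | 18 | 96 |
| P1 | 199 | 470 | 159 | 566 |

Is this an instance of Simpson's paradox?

P2: Team Alpha 384/718 = 53.5%, the Platform team 131/310 = 42.3% → Team Alpha
P3: Team Alpha 76/109 = 69.7%, the Platform team 903/1533 = 58.9% → Team Alpha
P0: Team Alpha 331/1017 = 32.5%, the Platform team 18/96 = 18.8% → Team Alpha
P1: Team Alpha 199/470 = 42.3%, the Platform team 159/566 = 28.1% → Team Alpha
Overall: Team Alpha 990/2314 = 42.8%, the Platform team 1211/2505 = 48.3% → the Platform team
Team Alpha wins each ticket group but the Platform team wins overall — the comparison reverses. Team Alpha's tickets skew toward P0, which has a lower base rate.

Yes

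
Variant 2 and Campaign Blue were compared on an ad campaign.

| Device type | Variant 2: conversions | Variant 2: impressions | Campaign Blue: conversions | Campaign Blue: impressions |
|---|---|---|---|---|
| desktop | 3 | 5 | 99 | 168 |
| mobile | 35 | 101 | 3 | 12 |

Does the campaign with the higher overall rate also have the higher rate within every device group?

No

Desktop: Variant 2 3/5 = 60.0%, Campaign Blue 99/168 = 58.9% → Variant 2
Mobile: Variant 2 35/101 = 34.7%, Campaign Blue 3/12 = 25.0% → Variant 2
Overall: Variant 2 38/106 = 35.8%, Campaign Blue 102/180 = 56.7% → Campaign Blue
Variant 2 wins each device group but Campaign Blue wins overall — the comparison reverses. Variant 2's impressions skew toward mobile, which has a lower base rate.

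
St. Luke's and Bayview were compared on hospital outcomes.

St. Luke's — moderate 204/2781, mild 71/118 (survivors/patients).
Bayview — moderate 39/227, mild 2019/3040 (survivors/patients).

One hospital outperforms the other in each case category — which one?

Moderate: St. Luke's 204/2781 = 7.3%, Bayview 39/227 = 17.2% → Bayview
Mild: St. Luke's 71/118 = 60.2%, Bayview 2019/3040 = 66.4% → Bayview
Bayview has the higher rate in both groups.

Bayview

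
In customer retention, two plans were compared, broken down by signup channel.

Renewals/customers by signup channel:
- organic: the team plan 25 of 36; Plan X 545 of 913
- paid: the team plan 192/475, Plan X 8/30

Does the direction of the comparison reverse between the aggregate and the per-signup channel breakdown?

Yes

Organic: the team plan 25/36 = 69.4%, Plan X 545/913 = 59.7% → the team plan
Paid: the team plan 192/475 = 40.4%, Plan X 8/30 = 26.7% → the team plan
Overall: the team plan 217/511 = 42.5%, Plan X 553/943 = 58.6% → Plan X
The team plan wins each signup group but Plan X wins overall — the comparison reverses. The team plan's customers skew toward paid, which has a lower base rate.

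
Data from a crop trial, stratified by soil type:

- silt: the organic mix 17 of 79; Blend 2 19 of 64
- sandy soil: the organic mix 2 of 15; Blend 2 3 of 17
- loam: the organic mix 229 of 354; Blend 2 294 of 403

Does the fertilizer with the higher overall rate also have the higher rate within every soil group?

Silt: the organic mix 17/79 = 21.5%, Blend 2 19/64 = 29.7% → Blend 2
Sandy soil: the organic mix 2/15 = 13.3%, Blend 2 3/17 = 17.6% → Blend 2
Loam: the organic mix 229/354 = 64.7%, Blend 2 294/403 = 73.0% → Blend 2
Overall: the organic mix 248/448 = 55.4%, Blend 2 316/484 = 65.3% → Blend 2
Blend 2 wins overall and in every soil group — no reversal.

Yes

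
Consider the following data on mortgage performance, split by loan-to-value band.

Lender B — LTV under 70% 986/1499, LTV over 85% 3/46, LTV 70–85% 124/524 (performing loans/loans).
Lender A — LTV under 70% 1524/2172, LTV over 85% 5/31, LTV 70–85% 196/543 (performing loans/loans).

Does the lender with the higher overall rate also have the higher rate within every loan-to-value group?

Yes

LTV under 70%: Lender B 986/1499 = 65.8%, Lender A 1524/2172 = 70.2% → Lender A
LTV over 85%: Lender B 3/46 = 6.5%, Lender A 5/31 = 16.1% → Lender A
LTV 70–85%: Lender B 124/524 = 23.7%, Lender A 196/543 = 36.1% → Lender A
Overall: Lender B 1113/2069 = 53.8%, Lender A 1725/2746 = 62.8% → Lender A
Lender A wins overall and in every loan-to-value group — no reversal.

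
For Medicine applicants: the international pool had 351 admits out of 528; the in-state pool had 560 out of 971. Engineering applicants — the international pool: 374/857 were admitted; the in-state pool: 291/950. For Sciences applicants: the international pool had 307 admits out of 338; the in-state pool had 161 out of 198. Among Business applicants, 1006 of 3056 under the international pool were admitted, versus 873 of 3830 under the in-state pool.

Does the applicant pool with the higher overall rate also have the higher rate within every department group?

Medicine: the international pool 351/528 = 66.5%, the in-state pool 560/971 = 57.7% → the international pool
Engineering: the international pool 374/857 = 43.6%, the in-state pool 291/950 = 30.6% → the international pool
Sciences: the international pool 307/338 = 90.8%, the in-state pool 161/198 = 81.3% → the international pool
Business: the international pool 1006/3056 = 32.9%, the in-state pool 873/3830 = 22.8% → the international pool
Overall: the international pool 2038/4779 = 42.6%, the in-state pool 1885/5949 = 31.7% → the international pool
The international pool wins overall and in every department group — no reversal.

Yes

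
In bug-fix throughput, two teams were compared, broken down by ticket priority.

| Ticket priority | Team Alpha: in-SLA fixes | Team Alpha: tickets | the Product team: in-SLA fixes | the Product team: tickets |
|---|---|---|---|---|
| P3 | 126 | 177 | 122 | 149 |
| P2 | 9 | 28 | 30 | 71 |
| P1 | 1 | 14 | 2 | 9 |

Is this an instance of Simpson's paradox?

P3: Team Alpha 126/177 = 71.2%, the Product team 122/149 = 81.9% → the Product team
P2: Team Alpha 9/28 = 32.1%, the Product team 30/71 = 42.3% → the Product team
P1: Team Alpha 1/14 = 7.1%, the Product team 2/9 = 22.2% → the Product team
Overall: Team Alpha 136/219 = 62.1%, the Product team 154/229 = 67.2% → the Product team
The Product team wins overall and in every ticket group — no reversal.

No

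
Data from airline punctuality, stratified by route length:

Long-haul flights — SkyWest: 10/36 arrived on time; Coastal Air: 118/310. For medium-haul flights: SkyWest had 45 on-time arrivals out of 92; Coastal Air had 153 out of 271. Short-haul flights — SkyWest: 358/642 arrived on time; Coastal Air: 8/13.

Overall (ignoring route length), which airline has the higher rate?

SkyWest

Long-haul: SkyWest 10/36 = 27.8%, Coastal Air 118/310 = 38.1% → Coastal Air
Medium-haul: SkyWest 45/92 = 48.9%, Coastal Air 153/271 = 56.5% → Coastal Air
Short-haul: SkyWest 358/642 = 55.8%, Coastal Air 8/13 = 61.5% → Coastal Air
Overall: SkyWest 413/770 = 53.6%, Coastal Air 279/594 = 47.0% → SkyWest
(Coastal Air wins every route group but SkyWest wins overall — Coastal Air's flights skew toward the low-rate long-haul group.)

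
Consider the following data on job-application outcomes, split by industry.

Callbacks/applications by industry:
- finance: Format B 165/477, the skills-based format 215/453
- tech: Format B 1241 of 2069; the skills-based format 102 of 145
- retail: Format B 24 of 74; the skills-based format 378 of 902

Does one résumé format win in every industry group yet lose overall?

Yes

Finance: Format B 165/477 = 34.6%, the skills-based format 215/453 = 47.5% → the skills-based format
Tech: Format B 1241/2069 = 60.0%, the skills-based format 102/145 = 70.3% → the skills-based format
Retail: Format B 24/74 = 32.4%, the skills-based format 378/902 = 41.9% → the skills-based format
Overall: Format B 1430/2620 = 54.6%, the skills-based format 695/1500 = 46.3% → Format B
The skills-based format wins each industry group but Format B wins overall — the comparison reverses. The skills-based format's applications skew toward retail, which has a lower base rate.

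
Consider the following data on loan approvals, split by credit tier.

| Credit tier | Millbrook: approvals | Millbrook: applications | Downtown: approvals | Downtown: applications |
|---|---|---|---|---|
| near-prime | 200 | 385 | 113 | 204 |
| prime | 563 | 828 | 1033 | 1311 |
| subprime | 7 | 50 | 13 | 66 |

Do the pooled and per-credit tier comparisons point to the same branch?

Yes

Near-prime: Millbrook 200/385 = 51.9%, Downtown 113/204 = 55.4% → Downtown
Prime: Millbrook 563/828 = 68.0%, Downtown 1033/1311 = 78.8% → Downtown
Subprime: Millbrook 7/50 = 14.0%, Downtown 13/66 = 19.7% → Downtown
Overall: Millbrook 770/1263 = 61.0%, Downtown 1159/1581 = 73.3% → Downtown
Downtown wins overall and in every credit group — no reversal.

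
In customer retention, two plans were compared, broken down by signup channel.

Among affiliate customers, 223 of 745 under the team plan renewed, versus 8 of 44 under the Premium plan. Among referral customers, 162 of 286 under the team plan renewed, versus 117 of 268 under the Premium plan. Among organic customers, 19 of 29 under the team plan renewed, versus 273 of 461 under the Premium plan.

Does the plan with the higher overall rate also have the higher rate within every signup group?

No

Affiliate: the team plan 223/745 = 29.9%, the Premium plan 8/44 = 18.2% → the team plan
Referral: the team plan 162/286 = 56.6%, the Premium plan 117/268 = 43.7% → the team plan
Organic: the team plan 19/29 = 65.5%, the Premium plan 273/461 = 59.2% → the team plan
Overall: the team plan 404/1060 = 38.1%, the Premium plan 398/773 = 51.5% → the Premium plan
The team plan wins each signup group but the Premium plan wins overall — the comparison reverses. The team plan's customers skew toward affiliate, which has a lower base rate.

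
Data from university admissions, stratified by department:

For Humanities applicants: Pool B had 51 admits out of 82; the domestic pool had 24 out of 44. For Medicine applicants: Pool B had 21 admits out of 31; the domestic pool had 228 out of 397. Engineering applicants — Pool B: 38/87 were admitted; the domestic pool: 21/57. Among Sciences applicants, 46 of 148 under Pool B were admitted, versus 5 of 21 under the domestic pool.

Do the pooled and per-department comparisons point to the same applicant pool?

No

Humanities: Pool B 51/82 = 62.2%, the domestic pool 24/44 = 54.5% → Pool B
Medicine: Pool B 21/31 = 67.7%, the domestic pool 228/397 = 57.4% → Pool B
Engineering: Pool B 38/87 = 43.7%, the domestic pool 21/57 = 36.8% → Pool B
Sciences: Pool B 46/148 = 31.1%, the domestic pool 5/21 = 23.8% → Pool B
Overall: Pool B 156/348 = 44.8%, the domestic pool 278/519 = 53.6% → the domestic pool
Pool B wins each department group but the domestic pool wins overall — the comparison reverses. Pool B's applicants skew toward Sciences, which has a lower base rate.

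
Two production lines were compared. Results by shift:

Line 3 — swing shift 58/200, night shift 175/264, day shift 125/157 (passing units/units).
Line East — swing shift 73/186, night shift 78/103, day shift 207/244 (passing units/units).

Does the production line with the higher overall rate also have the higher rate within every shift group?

Yes

Swing shift: Line 3 58/200 = 29.0%, Line East 73/186 = 39.2% → Line East
Night shift: Line 3 175/264 = 66.3%, Line East 78/103 = 75.7% → Line East
Day shift: Line 3 125/157 = 79.6%, Line East 207/244 = 84.8% → Line East
Overall: Line 3 358/621 = 57.6%, Line East 358/533 = 67.2% → Line East
Line East wins overall and in every shift group — no reversal.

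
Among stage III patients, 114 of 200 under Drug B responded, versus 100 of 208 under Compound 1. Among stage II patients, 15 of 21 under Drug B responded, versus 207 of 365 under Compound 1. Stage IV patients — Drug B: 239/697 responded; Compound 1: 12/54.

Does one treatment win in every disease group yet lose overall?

Yes

Stage III: Drug B 114/200 = 57.0%, Compound 1 100/208 = 48.1% → Drug B
Stage II: Drug B 15/21 = 71.4%, Compound 1 207/365 = 56.7% → Drug B
Stage IV: Drug B 239/697 = 34.3%, Compound 1 12/54 = 22.2% → Drug B
Overall: Drug B 368/918 = 40.1%, Compound 1 319/627 = 50.9% → Compound 1
Drug B wins each disease group but Compound 1 wins overall — the comparison reverses. Drug B's patients skew toward stage IV, which has a lower base rate.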